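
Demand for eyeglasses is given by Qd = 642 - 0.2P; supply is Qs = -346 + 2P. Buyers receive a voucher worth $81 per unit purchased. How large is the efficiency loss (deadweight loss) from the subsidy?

Pre-subsidy: 642 - 0.2P = -346 + 2P gives P* = 4940/11, Q* = 6074/11.
With the rebate, buyers effectively pay Pb = Ps − 81, where Ps is the price sellers receive.
Demand in terms of Ps becomes Qd = 642 − 0.2(Ps − 81) = 658.2 - 0.2Ps. Setting this equal to supply: 658.2 - 0.2Ps = -346 + 2Ps, so Ps = 5021/11.
Buyers pay Pb = 5021/11 − 81 = 4130/11; Q' = -346 + 2·(5021/11) = 6236/11.
The subsidy expands output by 6236/11 − 6074/11 = 162/11 past the efficient level; on those units the gap between marginal cost and willingness to pay runs from 0 up to 81.
DWL = ½ × 81 × 162/11 = 6561/11.

Deadweight loss = 6561/11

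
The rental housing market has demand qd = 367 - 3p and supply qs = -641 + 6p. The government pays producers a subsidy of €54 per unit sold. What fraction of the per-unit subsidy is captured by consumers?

Consumer share = 2/3

Pre-subsidy: 367 - 3p = -641 + 6p gives p* = 112, q* = 31.
With the subsidy, sellers receive ps = pb + 54 for each unit, where pb is the price buyers pay.
Supply in terms of pb becomes qs = -641 + 6(pb + 54) = -317 + 6pb. Setting this equal to demand: 367 - 3pb = -317 + 6pb, so pb = 76.
Sellers receive ps = 76 + 54 = 130; q' = 367 − 3·76 = 139.
Buyers' price falls by p* − pb = 112 − 76 = 36; sellers' price rises by ps − p* = 130 − 112 = 18.
So consumers capture 36/54 = 2/3 of each unit of subsidy.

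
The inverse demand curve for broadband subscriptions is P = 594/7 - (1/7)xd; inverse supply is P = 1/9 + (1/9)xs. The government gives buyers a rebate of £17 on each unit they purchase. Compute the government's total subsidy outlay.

Pre-subsidy: 594/7 - (1/7)x = 1/9 + (1/9)x gives x* = 333.6875 and P* = 37.1875.
With the rebate, buyers effectively pay Pb = Ps − 17, where Ps is the price sellers receive.
On the curves, Pb = 594/7 - (1/7)x and Ps = 1/9 + (1/9)x; the wedge Ps − Pb = 17 gives 1/9 + (1/9)x − (594/7 - (1/7)x) = 17, so x' = 400.625.
Then Pb = 594/7 − (1/7)·400.625 = 27.625 and Ps = 1/9 + (1/9)·400.625 = 44.625.
Government outlay = subsidy × quantity = 17 × 400.625 = 6810.625.

Government cost = £6810.625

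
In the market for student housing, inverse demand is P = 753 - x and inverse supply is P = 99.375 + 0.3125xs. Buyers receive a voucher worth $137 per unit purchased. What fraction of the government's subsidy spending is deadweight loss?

DWL / government spending = 548/6325

Pre-subsidy: 753 - x = 99.375 + 0.3125x gives x* = 498 and P* = 255.
With the rebate, buyers effectively pay Pb = Ps − 137, where Ps is the price sellers receive.
On the curves, Pb = 753 - x and Ps = 99.375 + 0.3125x; the wedge Ps − Pb = 137 gives 99.375 + 0.3125x − (753 - x) = 137, so x' = 12650/21.
Then Pb = 753 − 1·(12650/21) = 3163/21 and Ps = 99.375 + 0.3125·(12650/21) = 6040/21.
ΔCS = ½(498 + 12650/21)(255 − 3163/21) = 25326368/441; ΔPS = ½(498 + 12650/21)(6040/21 − 255) = 7914490/441.
Government spending = 137 × 12650/21 = 1733050/21.
DWL = ½ × 137 × (12650/21 − 498) = 150152/21; fraction = (150152/21) / (1733050/21) = 548/6325.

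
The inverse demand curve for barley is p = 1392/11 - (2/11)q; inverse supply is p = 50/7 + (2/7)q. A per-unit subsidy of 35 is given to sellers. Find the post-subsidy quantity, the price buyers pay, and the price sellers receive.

Pre-subsidy: 1392/11 - (2/11)q = 50/7 + (2/7)q gives q* = 4597/18 and p* = 721/9.
With the subsidy, sellers receive ps = pb + 35 for each unit, where pb is the price buyers pay.
On the curves, pb = 1392/11 - (2/11)q and ps = 50/7 + (2/7)q; the wedge ps − pb = 35 gives 50/7 + (2/7)q − (1392/11 - (2/11)q) = 35, so q' = 330.25.
Then pb = 1392/11 − (2/11)·330.25 = 66.5 and ps = 50/7 + (2/7)·330.25 = 101.5.

q' = 330.25; buyers pay 66.5; sellers receive 101.5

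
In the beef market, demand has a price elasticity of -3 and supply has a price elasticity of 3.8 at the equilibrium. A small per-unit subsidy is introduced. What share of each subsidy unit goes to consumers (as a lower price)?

For a small subsidy around the equilibrium, the benefit split depends on the relative slopes, which at a point are proportional to the elasticities.
Buyer share = εs/(εs + |εd|) = 3.8/(3.8 + 3) = 19/34; seller share = |εd|/(εs + |εd|) = 15/34.

Consumer share = 19/34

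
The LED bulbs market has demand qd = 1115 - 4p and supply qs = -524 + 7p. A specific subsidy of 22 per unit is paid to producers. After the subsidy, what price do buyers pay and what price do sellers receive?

Pre-subsidy: 1115 - 4p = -524 + 7p gives p* = 149, q* = 519.
With the subsidy, sellers receive ps = pb + 22 for each unit, where pb is the price buyers pay.
Supply in terms of pb becomes qs = -524 + 7(pb + 22) = -370 + 7pb. Setting this equal to demand: 1115 - 4pb = -370 + 7pb, so pb = 135.
Sellers receive ps = 135 + 22 = 157; q' = 1115 − 4·135 = 575.

Buyers pay 135; sellers receive 157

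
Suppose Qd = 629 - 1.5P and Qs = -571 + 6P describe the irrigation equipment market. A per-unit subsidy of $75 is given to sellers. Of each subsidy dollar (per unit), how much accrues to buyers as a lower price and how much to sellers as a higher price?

Buyers gain $60 per unit; sellers gain $15 per unit

Pre-subsidy: 629 - 1.5P = -571 + 6P gives P* = 160, Q* = 389.
With the subsidy, sellers receive Ps = Pb + 75 for each unit, where Pb is the price buyers pay.
Supply in terms of Pb becomes Qs = -571 + 6(Pb + 75) = -121 + 6Pb. Setting this equal to demand: 629 - 1.5Pb = -121 + 6Pb, so Pb = 100.
Sellers receive Ps = 100 + 75 = 175; Q' = 629 − 1.5·100 = 479.
Buyers' price falls by P* − Pb = 160 − 100 = 60; sellers' price rises by Ps − P* = 175 − 160 = 15.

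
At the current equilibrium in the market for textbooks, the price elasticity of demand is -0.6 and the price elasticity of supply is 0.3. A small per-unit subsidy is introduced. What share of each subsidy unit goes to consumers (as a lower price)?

Consumer share = 1/3

For a small subsidy around the equilibrium, the benefit split depends on the relative slopes, which at a point are proportional to the elasticities.
Buyer share = εs/(εs + |εd|) = 0.3/(0.3 + 0.6) = 1/3; seller share = |εd|/(εs + |εd|) = 2/3.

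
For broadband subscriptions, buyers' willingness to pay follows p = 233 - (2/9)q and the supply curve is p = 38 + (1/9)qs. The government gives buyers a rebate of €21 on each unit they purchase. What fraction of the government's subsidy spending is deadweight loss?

DWL / government spending = 7/144

Pre-subsidy: 233 - (2/9)q = 38 + (1/9)q gives q* = 585 and p* = 103.
With the rebate, buyers effectively pay pb = ps − 21, where ps is the price sellers receive.
On the curves, pb = 233 - (2/9)q and ps = 38 + (1/9)q; the wedge ps − pb = 21 gives 38 + (1/9)q − (233 - (2/9)q) = 21, so q' = 648.
Then pb = 233 − (2/9)·648 = 89 and ps = 38 + (1/9)·648 = 110.
ΔCS = ½(585 + 648)(103 − 89) = 8631; ΔPS = ½(585 + 648)(110 − 103) = 4315.5.
Government spending = 21 × 648 = 13608.
DWL = ½ × 21 × (648 − 585) = 661.5; fraction = 661.5 / 13608 = 7/144.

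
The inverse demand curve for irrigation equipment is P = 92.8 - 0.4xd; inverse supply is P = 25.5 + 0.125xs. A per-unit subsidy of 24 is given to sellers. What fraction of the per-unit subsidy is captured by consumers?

Pre-subsidy: 92.8 - 0.4x = 25.5 + 0.125x gives x* = 2692/21 and P* = 872/21.
With the subsidy, sellers receive Ps = Pb + 24 for each unit, where Pb is the price buyers pay.
On the curves, Pb = 92.8 - 0.4x and Ps = 25.5 + 0.125x; the wedge Ps − Pb = 24 gives 25.5 + 0.125x − (92.8 - 0.4x) = 24, so x' = 3652/21.
Then Pb = 92.8 − 0.4·(3652/21) = 488/21 and Ps = 25.5 + 0.125·(3652/21) = 992/21.
Buyers' price falls by P* − Pb = 872/21 − 488/21 = 128/7; sellers' price rises by Ps − P* = 992/21 − 872/21 = 40/7.
So consumers capture (128/7)/24 = 16/21 of each unit of subsidy.

Consumer share = 16/21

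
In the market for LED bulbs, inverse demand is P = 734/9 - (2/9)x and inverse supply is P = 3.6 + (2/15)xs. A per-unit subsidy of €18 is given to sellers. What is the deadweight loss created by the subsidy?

Pre-subsidy: 734/9 - (2/9)x = 3.6 + (2/15)x gives x* = 219.25 and P* = 197/6.
With the subsidy, sellers receive Ps = Pb + 18 for each unit, where Pb is the price buyers pay.
On the curves, Pb = 734/9 - (2/9)x and Ps = 3.6 + (2/15)x; the wedge Ps − Pb = 18 gives 3.6 + (2/15)x − (734/9 - (2/9)x) = 18, so x' = 269.875.
Then Pb = 734/9 − (2/9)·269.875 = 259/12 and Ps = 3.6 + (2/15)·269.875 = 475/12.
The subsidy expands output by 269.875 − 219.25 = 50.625 past the efficient level; on those units the gap between marginal cost and willingness to pay runs from 0 up to 18.
DWL = ½ × 18 × 50.625 = 455.625.

Deadweight loss = €455.625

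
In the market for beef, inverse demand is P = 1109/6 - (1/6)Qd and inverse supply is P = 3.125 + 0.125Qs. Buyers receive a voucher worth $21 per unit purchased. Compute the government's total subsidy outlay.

Government cost = $14595

Pre-subsidy: 1109/6 - (1/6)Q = 3.125 + 0.125Q gives Q* = 623 and P* = 81.
With the rebate, buyers effectively pay Pb = Ps − 21, where Ps is the price sellers receive.
On the curves, Pb = 1109/6 - (1/6)Q and Ps = 3.125 + 0.125Q; the wedge Ps − Pb = 21 gives 3.125 + 0.125Q − (1109/6 - (1/6)Q) = 21, so Q' = 695.
Then Pb = 1109/6 − (1/6)·695 = 69 and Ps = 3.125 + 0.125·695 = 90.
Government outlay = subsidy × quantity = 21 × 695 = 14595.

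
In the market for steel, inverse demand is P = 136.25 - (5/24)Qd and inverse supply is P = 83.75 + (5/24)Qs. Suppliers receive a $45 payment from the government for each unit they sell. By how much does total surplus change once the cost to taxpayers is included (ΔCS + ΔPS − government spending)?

Net change in total surplus = -$2430

Pre-subsidy: 136.25 - (5/24)Q = 83.75 + (5/24)Q gives Q* = 126 and P* = 110.
With the subsidy, sellers receive Ps = Pb + 45 for each unit, where Pb is the price buyers pay.
On the curves, Pb = 136.25 - (5/24)Q and Ps = 83.75 + (5/24)Q; the wedge Ps − Pb = 45 gives 83.75 + (5/24)Q − (136.25 - (5/24)Q) = 45, so Q' = 234.
Then Pb = 136.25 − (5/24)·234 = 87.5 and Ps = 83.75 + (5/24)·234 = 132.5.
ΔCS = ½(126 + 234)(110 − 87.5) = 4050; ΔPS = ½(126 + 234)(132.5 − 110) = 4050.
Government spending = 45 × 234 = 10530.
Net change = 4050 + 4050 − 10530 = -2430. The loss equals the DWL triangle ½·45·108.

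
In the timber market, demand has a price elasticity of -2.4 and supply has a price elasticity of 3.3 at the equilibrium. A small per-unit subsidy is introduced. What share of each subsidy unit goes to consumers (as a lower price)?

For a small subsidy around the equilibrium, the benefit split depends on the relative slopes, which at a point are proportional to the elasticities.
Buyer share = εs/(εs + |εd|) = 3.3/(3.3 + 2.4) = 11/19; seller share = |εd|/(εs + |εd|) = 8/19.

Consumer share = 11/19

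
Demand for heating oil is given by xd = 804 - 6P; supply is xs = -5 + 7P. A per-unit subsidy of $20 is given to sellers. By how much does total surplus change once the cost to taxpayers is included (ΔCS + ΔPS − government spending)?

Net change in total surplus = -8400/13

Pre-subsidy: 804 - 6P = -5 + 7P gives P* = 809/13, x* = 5598/13.
With the subsidy, sellers receive Ps = Pb + 20 for each unit, where Pb is the price buyers pay.
Supply in terms of Pb becomes xs = -5 + 7(Pb + 20) = 135 + 7Pb. Setting this equal to demand: 804 - 6Pb = 135 + 7Pb, so Pb = 669/13.
Sellers receive Ps = 669/13 + 20 = 929/13; x' = 804 − 6·(669/13) = 6438/13.
ΔCS = ½(5598/13 + 6438/13)(809/13 − 669/13) = 842520/169; ΔPS = ½(5598/13 + 6438/13)(929/13 − 809/13) = 722160/169.
Government spending = 20 × 6438/13 = 128760/13.
Net change = 842520/169 + 722160/169 − 128760/13 = -8400/13. The loss equals the DWL triangle ½·20·840/13.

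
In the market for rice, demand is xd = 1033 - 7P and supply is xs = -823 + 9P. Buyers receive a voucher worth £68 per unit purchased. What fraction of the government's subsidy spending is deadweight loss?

Pre-subsidy: 1033 - 7P = -823 + 9P gives P* = 116, x* = 221.
With the rebate, buyers effectively pay Pb = Ps − 68, where Ps is the price sellers receive.
Demand in terms of Ps becomes xd = 1033 − 7(Ps − 68) = 1509 - 7Ps. Setting this equal to supply: 1509 - 7Ps = -823 + 9Ps, so Ps = 145.75.
Buyers pay Pb = 145.75 − 68 = 77.75; x' = -823 + 9·145.75 = 488.75.
ΔCS = ½(221 + 488.75)(116 − 77.75) = 13573.96875; ΔPS = ½(221 + 488.75)(145.75 − 116) = 10557.53125.
Government spending = 68 × 488.75 = 33235.
DWL = ½ × 68 × (488.75 − 221) = 9103.5; fraction = 9103.5 / 33235 = 63/230.

DWL / government spending = 63/230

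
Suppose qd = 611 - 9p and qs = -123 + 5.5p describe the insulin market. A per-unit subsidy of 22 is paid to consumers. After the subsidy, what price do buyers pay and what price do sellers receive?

Pre-subsidy: 611 - 9p = -123 + 5.5p gives p* = 1468/29, q* = 4507/29.
With the rebate, buyers effectively pay pb = ps − 22, where ps is the price sellers receive.
Demand in terms of ps becomes qd = 611 − 9(ps − 22) = 809 - 9ps. Setting this equal to supply: 809 - 9ps = -123 + 5.5ps, so ps = 1864/29.
Buyers pay pb = 1864/29 − 22 = 1226/29; q' = -123 + 5.5·(1864/29) = 6685/29.

Buyers pay 1226/29; sellers receive 1864/29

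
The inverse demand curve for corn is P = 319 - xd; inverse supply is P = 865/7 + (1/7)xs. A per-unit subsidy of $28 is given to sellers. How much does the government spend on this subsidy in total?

Pre-subsidy: 319 - x = 865/7 + (1/7)x gives x* = 171 and P* = 148.
With the subsidy, sellers receive Ps = Pb + 28 for each unit, where Pb is the price buyers pay.
On the curves, Pb = 319 - x and Ps = 865/7 + (1/7)x; the wedge Ps − Pb = 28 gives 865/7 + (1/7)x − (319 - x) = 28, so x' = 195.5.
Then Pb = 319 − 1·195.5 = 123.5 and Ps = 865/7 + (1/7)·195.5 = 151.5.
Government outlay = subsidy × quantity = 28 × 195.5 = 5474.

Government cost = $5474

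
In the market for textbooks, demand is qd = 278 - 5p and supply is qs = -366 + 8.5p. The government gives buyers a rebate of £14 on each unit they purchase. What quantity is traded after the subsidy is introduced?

Pre-subsidy: 278 - 5p = -366 + 8.5p gives p* = 1288/27, q* = 1066/27.
With the rebate, buyers effectively pay pb = ps − 14, where ps is the price sellers receive.
Demand in terms of ps becomes qd = 278 − 5(ps − 14) = 348 - 5ps. Setting this equal to supply: 348 - 5ps = -366 + 8.5ps, so ps = 476/9.
Buyers pay pb = 476/9 − 14 = 350/9; q' = -366 + 8.5·(476/9) = 752/9.

q' = 752/9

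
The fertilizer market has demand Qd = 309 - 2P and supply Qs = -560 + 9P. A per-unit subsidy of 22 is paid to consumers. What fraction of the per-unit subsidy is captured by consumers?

Consumer share = 9/11

Pre-subsidy: 309 - 2P = -560 + 9P gives P* = 79, Q* = 151.
With the rebate, buyers effectively pay Pb = Ps − 22, where Ps is the price sellers receive.
Demand in terms of Ps becomes Qd = 309 − 2(Ps − 22) = 353 - 2Ps. Setting this equal to supply: 353 - 2Ps = -560 + 9Ps, so Ps = 83.
Buyers pay Pb = 83 − 22 = 61; Q' = -560 + 9·83 = 187.
Buyers' price falls by P* − Pb = 79 − 61 = 18; sellers' price rises by Ps − P* = 83 − 79 = 4.
So consumers capture 18/22 = 9/11 of each unit of subsidy.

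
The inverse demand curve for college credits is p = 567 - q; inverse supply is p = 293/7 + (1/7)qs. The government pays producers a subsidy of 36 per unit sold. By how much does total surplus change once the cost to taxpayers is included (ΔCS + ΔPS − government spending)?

Net change in total surplus = -567

Pre-subsidy: 567 - q = 293/7 + (1/7)q gives q* = 459.5 and p* = 107.5.
With the subsidy, sellers receive ps = pb + 36 for each unit, where pb is the price buyers pay.
On the curves, pb = 567 - q and ps = 293/7 + (1/7)q; the wedge ps − pb = 36 gives 293/7 + (1/7)q − (567 - q) = 36, so q' = 491.
Then pb = 567 − 1·491 = 76 and ps = 293/7 + (1/7)·491 = 112.
ΔCS = ½(459.5 + 491)(107.5 − 76) = 14970.375; ΔPS = ½(459.5 + 491)(112 − 107.5) = 2138.625.
Government spending = 36 × 491 = 17676.
Net change = 14970.375 + 2138.625 − 17676 = -567. The loss equals the DWL triangle ½·36·31.5.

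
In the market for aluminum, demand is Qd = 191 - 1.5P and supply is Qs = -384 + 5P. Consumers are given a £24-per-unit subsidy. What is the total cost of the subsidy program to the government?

Pre-subsidy: 191 - 1.5P = -384 + 5P gives P* = 1150/13, Q* = 758/13.
With the rebate, buyers effectively pay Pb = Ps − 24, where Ps is the price sellers receive.
Demand in terms of Ps becomes Qd = 191 − 1.5(Ps − 24) = 227 - 1.5Ps. Setting this equal to supply: 227 - 1.5Ps = -384 + 5Ps, so Ps = 94.
Buyers pay Pb = 94 − 24 = 70; Q' = -384 + 5·94 = 86.
Government outlay = subsidy × quantity = 24 × 86 = 2064.

Government cost = £2064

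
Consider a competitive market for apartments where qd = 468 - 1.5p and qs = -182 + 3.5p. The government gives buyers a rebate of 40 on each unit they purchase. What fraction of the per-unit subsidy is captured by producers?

Pre-subsidy: 468 - 1.5p = -182 + 3.5p gives p* = 130, q* = 273.
With the rebate, buyers effectively pay pb = ps − 40, where ps is the price sellers receive.
Demand in terms of ps becomes qd = 468 − 1.5(ps − 40) = 528 - 1.5ps. Setting this equal to supply: 528 - 1.5ps = -182 + 3.5ps, so ps = 142.
Buyers pay pb = 142 − 40 = 102; q' = -182 + 3.5·142 = 315.
Buyers' price falls by p* − pb = 130 − 102 = 28; sellers' price rises by ps − p* = 142 − 130 = 12.
So producers capture 12/40 = 0.3 of each unit of subsidy.

Producer share = 0.3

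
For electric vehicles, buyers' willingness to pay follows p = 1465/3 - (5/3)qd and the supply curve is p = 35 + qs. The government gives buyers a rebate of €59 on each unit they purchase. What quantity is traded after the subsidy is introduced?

Pre-subsidy: 1465/3 - (5/3)q = 35 + q gives q* = 170 and p* = 205.
With the rebate, buyers effectively pay pb = ps − 59, where ps is the price sellers receive.
On the curves, pb = 1465/3 - (5/3)q and ps = 35 + q; the wedge ps − pb = 59 gives 35 + q − (1465/3 - (5/3)q) = 59, so q' = 192.125.
Then pb = 1465/3 − (5/3)·192.125 = 168.125 and ps = 35 + 1·192.125 = 227.125.

q' = 192.125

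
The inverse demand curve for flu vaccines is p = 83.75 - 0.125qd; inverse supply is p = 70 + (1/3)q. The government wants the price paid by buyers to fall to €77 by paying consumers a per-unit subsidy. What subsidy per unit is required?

Required subsidy s = €11 per unit

At a buyer price of 77, quantity demanded is 670 − 8·77 = 54.
Sellers supply 54 only when they receive ps = 70 + (1/3)·54 = 88.
s = ps − pb = 88 − 77 = 11.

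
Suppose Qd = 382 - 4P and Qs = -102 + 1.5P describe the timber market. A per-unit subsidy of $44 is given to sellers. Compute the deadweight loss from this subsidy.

Deadweight loss = $1056

Pre-subsidy: 382 - 4P = -102 + 1.5P gives P* = 88, Q* = 30.
With the subsidy, sellers receive Ps = Pb + 44 for each unit, where Pb is the price buyers pay.
Supply in terms of Pb becomes Qs = -102 + 1.5(Pb + 44) = -36 + 1.5Pb. Setting this equal to demand: 382 - 4Pb = -36 + 1.5Pb, so Pb = 76.
Sellers receive Ps = 76 + 44 = 120; Q' = 382 − 4·76 = 78.
The subsidy expands output by 78 − 30 = 48 past the efficient level; on those units the gap between marginal cost and willingness to pay runs from 0 up to 44.
DWL = ½ × 44 × 48 = 1056.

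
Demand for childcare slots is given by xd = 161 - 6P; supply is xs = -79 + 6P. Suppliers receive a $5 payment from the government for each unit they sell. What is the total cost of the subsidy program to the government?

Government cost = $280

Pre-subsidy: 161 - 6P = -79 + 6P gives P* = 20, x* = 41.
With the subsidy, sellers receive Ps = Pb + 5 for each unit, where Pb is the price buyers pay.
Supply in terms of Pb becomes xs = -79 + 6(Pb + 5) = -49 + 6Pb. Setting this equal to demand: 161 - 6Pb = -49 + 6Pb, so Pb = 17.5.
Sellers receive Ps = 17.5 + 5 = 22.5; x' = 161 − 6·17.5 = 56.
Government outlay = subsidy × quantity = 5 × 56 = 280.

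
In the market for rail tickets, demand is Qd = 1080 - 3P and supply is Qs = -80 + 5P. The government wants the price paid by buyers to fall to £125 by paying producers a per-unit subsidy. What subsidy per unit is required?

Required subsidy s = £32 per unit

At a buyer price of 125, quantity demanded is 1080 − 3·125 = 705.
Sellers supply 705 only when they receive Ps with -80 + 5·Ps = 705, i.e. Ps = 157.
s = Ps − Pb = 157 − 125 = 32.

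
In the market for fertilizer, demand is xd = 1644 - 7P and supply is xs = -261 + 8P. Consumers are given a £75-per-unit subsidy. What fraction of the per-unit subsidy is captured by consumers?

Pre-subsidy: 1644 - 7P = -261 + 8P gives P* = 127, x* = 755.
With the rebate, buyers effectively pay Pb = Ps − 75, where Ps is the price sellers receive.
Demand in terms of Ps becomes xd = 1644 − 7(Ps − 75) = 2169 - 7Ps. Setting this equal to supply: 2169 - 7Ps = -261 + 8Ps, so Ps = 162.
Buyers pay Pb = 162 − 75 = 87; x' = -261 + 8·162 = 1035.
Buyers' price falls by P* − Pb = 127 − 87 = 40; sellers' price rises by Ps − P* = 162 − 127 = 35.
So consumers capture 40/75 = 8/15 of each unit of subsidy.

Consumer share = 8/15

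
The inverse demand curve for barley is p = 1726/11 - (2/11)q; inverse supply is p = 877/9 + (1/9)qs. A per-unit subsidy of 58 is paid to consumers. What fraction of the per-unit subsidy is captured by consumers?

Pre-subsidy: 1726/11 - (2/11)q = 877/9 + (1/9)q gives q* = 203 and p* = 120.
With the rebate, buyers effectively pay pb = ps − 58, where ps is the price sellers receive.
On the curves, pb = 1726/11 - (2/11)q and ps = 877/9 + (1/9)q; the wedge ps − pb = 58 gives 877/9 + (1/9)q − (1726/11 - (2/11)q) = 58, so q' = 401.
Then pb = 1726/11 − (2/11)·401 = 84 and ps = 877/9 + (1/9)·401 = 142.
Buyers' price falls by p* − pb = 120 − 84 = 36; sellers' price rises by ps − p* = 142 − 120 = 22.
So consumers capture 36/58 = 18/29 of each unit of subsidy.

Consumer share = 18/29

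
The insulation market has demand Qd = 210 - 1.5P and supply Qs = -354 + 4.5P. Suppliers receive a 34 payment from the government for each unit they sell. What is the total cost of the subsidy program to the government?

Government cost = 3646.5

Pre-subsidy: 210 - 1.5P = -354 + 4.5P gives P* = 94, Q* = 69.
With the subsidy, sellers receive Ps = Pb + 34 for each unit, where Pb is the price buyers pay.
Supply in terms of Pb becomes Qs = -354 + 4.5(Pb + 34) = -201 + 4.5Pb. Setting this equal to demand: 210 - 1.5Pb = -201 + 4.5Pb, so Pb = 68.5.
Sellers receive Ps = 68.5 + 34 = 102.5; Q' = 210 − 1.5·68.5 = 107.25.
Government outlay = subsidy × quantity = 34 × 107.25 = 3646.5.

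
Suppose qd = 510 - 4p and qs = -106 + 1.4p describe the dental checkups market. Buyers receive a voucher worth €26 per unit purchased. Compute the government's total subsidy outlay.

Government cost = 6292/3

Pre-subsidy: 510 - 4p = -106 + 1.4p gives p* = 3080/27, q* = 1450/27.
With the rebate, buyers effectively pay pb = ps − 26, where ps is the price sellers receive.
Demand in terms of ps becomes qd = 510 − 4(ps − 26) = 614 - 4ps. Setting this equal to supply: 614 - 4ps = -106 + 1.4ps, so ps = 400/3.
Buyers pay pb = 400/3 − 26 = 322/3; q' = -106 + 1.4·(400/3) = 242/3.
Government outlay = subsidy × quantity = 26 × 242/3 = 6292/3.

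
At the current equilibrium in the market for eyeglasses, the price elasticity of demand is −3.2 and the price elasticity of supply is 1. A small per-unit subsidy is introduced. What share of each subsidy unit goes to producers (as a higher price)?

For a small subsidy around the equilibrium, the benefit split depends on the relative slopes, which at a point are proportional to the elasticities.
Buyer share = εs/(εs + |εd|) = 1/(1 + 3.2) = 5/21; seller share = |εd|/(εs + |εd|) = 16/21.
So producers capture 16/21 of the subsidy.

Producer share = 16/21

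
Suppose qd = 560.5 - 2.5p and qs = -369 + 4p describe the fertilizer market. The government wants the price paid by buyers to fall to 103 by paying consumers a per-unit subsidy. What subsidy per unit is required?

Required subsidy s = 65 per unit

At a buyer price of 103, quantity demanded is 560.5 − 2.5·103 = 303.
Sellers supply 303 only when they receive ps with -369 + 4·ps = 303, i.e. ps = 168.
s = ps − pb = 168 − 103 = 65.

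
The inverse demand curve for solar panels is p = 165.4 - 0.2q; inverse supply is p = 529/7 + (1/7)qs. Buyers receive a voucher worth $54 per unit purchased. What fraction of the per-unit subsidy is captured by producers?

Producer share = 5/12

Pre-subsidy: 165.4 - 0.2q = 529/7 + (1/7)q gives q* = 262 and p* = 113.
With the rebate, buyers effectively pay pb = ps − 54, where ps is the price sellers receive.
On the curves, pb = 165.4 - 0.2q and ps = 529/7 + (1/7)q; the wedge ps − pb = 54 gives 529/7 + (1/7)q − (165.4 - 0.2q) = 54, so q' = 419.5.
Then pb = 165.4 − 0.2·419.5 = 81.5 and ps = 529/7 + (1/7)·419.5 = 135.5.
Buyers' price falls by p* − pb = 113 − 81.5 = 31.5; sellers' price rises by ps − p* = 135.5 − 113 = 22.5.
So producers capture 22.5/54 = 5/12 of each unit of subsidy.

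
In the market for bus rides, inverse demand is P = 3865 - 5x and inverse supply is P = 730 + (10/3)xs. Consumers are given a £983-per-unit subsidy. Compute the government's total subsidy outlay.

Government cost = £485759.28

Pre-subsidy: 3865 - 5x = 730 + (10/3)x gives x* = 376.2 and P* = 1984.
With the rebate, buyers effectively pay Pb = Ps − 983, where Ps is the price sellers receive.
On the curves, Pb = 3865 - 5x and Ps = 730 + (10/3)x; the wedge Ps − Pb = 983 gives 730 + (10/3)x − (3865 - 5x) = 983, so x' = 494.16.
Then Pb = 3865 − 5·494.16 = 1394.2 and Ps = 730 + (10/3)·494.16 = 2377.2.
Government outlay = subsidy × quantity = 983 × 494.16 = 485759.28.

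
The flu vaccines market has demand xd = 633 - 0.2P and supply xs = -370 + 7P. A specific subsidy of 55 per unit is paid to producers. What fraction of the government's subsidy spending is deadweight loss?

Pre-subsidy: 633 - 0.2P = -370 + 7P gives P* = 5015/36, x* = 21785/36.
With the subsidy, sellers receive Ps = Pb + 55 for each unit, where Pb is the price buyers pay.
Supply in terms of Pb becomes xs = -370 + 7(Pb + 55) = 15 + 7Pb. Setting this equal to demand: 633 - 0.2Pb = 15 + 7Pb, so Pb = 515/6.
Sellers receive Ps = 515/6 + 55 = 845/6; x' = 633 − 0.2·(515/6) = 3695/6.
ΔCS = ½(21785/36 + 3695/6)(5015/36 − 515/6) = 84613375/2592; ΔPS = ½(21785/36 + 3695/6)(845/6 − 5015/36) = 2417525/2592.
Government spending = 55 × 3695/6 = 203225/6.
DWL = ½ × 55 × (3695/6 − 21785/36) = 21175/72; fraction = (21175/72) / (203225/6) = 77/8868.

DWL / government spending = 77/8868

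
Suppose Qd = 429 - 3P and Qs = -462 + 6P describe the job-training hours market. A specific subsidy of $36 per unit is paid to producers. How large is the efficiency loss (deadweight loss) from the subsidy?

Deadweight loss = $1296

Pre-subsidy: 429 - 3P = -462 + 6P gives P* = 99, Q* = 132.
With the subsidy, sellers receive Ps = Pb + 36 for each unit, where Pb is the price buyers pay.
Supply in terms of Pb becomes Qs = -462 + 6(Pb + 36) = -246 + 6Pb. Setting this equal to demand: 429 - 3Pb = -246 + 6Pb, so Pb = 75.
Sellers receive Ps = 75 + 36 = 111; Q' = 429 − 3·75 = 204.
The subsidy expands output by 204 − 132 = 72 past the efficient level; on those units the gap between marginal cost and willingness to pay runs from 0 up to 36.
DWL = ½ × 36 × 72 = 1296.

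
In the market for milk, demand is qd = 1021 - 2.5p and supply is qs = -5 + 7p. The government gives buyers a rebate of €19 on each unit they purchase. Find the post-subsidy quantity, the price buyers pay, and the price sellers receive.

Pre-subsidy: 1021 - 2.5p = -5 + 7p gives p* = 108, q* = 751.
With the rebate, buyers effectively pay pb = ps − 19, where ps is the price sellers receive.
Demand in terms of ps becomes qd = 1021 − 2.5(ps − 19) = 1068.5 - 2.5ps. Setting this equal to supply: 1068.5 - 2.5ps = -5 + 7ps, so ps = 113.
Buyers pay pb = 113 − 19 = 94; q' = -5 + 7·113 = 786.

q' = 786; buyers pay €94; sellers receive €113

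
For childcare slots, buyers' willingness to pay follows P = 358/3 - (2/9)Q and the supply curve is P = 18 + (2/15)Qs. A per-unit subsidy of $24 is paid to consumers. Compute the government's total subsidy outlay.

Pre-subsidy: 358/3 - (2/9)Q = 18 + (2/15)Q gives Q* = 285 and P* = 56.
With the rebate, buyers effectively pay Pb = Ps − 24, where Ps is the price sellers receive.
On the curves, Pb = 358/3 - (2/9)Q and Ps = 18 + (2/15)Q; the wedge Ps − Pb = 24 gives 18 + (2/15)Q − (358/3 - (2/9)Q) = 24, so Q' = 352.5.
Then Pb = 358/3 − (2/9)·352.5 = 41 and Ps = 18 + (2/15)·352.5 = 65.
Government outlay = subsidy × quantity = 24 × 352.5 = 8460.

Government cost = $8460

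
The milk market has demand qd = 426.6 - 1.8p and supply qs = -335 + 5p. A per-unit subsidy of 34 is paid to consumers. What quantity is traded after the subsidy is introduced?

Pre-subsidy: 426.6 - 1.8p = -335 + 5p gives p* = 112, q* = 225.
With the rebate, buyers effectively pay pb = ps − 34, where ps is the price sellers receive.
Demand in terms of ps becomes qd = 426.6 − 1.8(ps − 34) = 487.8 - 1.8ps. Setting this equal to supply: 487.8 - 1.8ps = -335 + 5ps, so ps = 121.
Buyers pay pb = 121 − 34 = 87; q' = -335 + 5·121 = 270.

q' = 270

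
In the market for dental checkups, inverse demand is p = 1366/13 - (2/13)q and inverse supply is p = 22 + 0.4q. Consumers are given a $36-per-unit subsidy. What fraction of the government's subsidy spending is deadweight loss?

Pre-subsidy: 1366/13 - (2/13)q = 22 + 0.4q gives q* = 150 and p* = 82.
With the rebate, buyers effectively pay pb = ps − 36, where ps is the price sellers receive.
On the curves, pb = 1366/13 - (2/13)q and ps = 22 + 0.4q; the wedge ps − pb = 36 gives 22 + 0.4q − (1366/13 - (2/13)q) = 36, so q' = 215.
Then pb = 1366/13 − (2/13)·215 = 72 and ps = 22 + 0.4·215 = 108.
ΔCS = ½(150 + 215)(82 − 72) = 1825; ΔPS = ½(150 + 215)(108 − 82) = 4745.
Government spending = 36 × 215 = 7740.
DWL = ½ × 36 × (215 − 150) = 1170; fraction = 1170 / 7740 = 13/86.

DWL / government spending = 13/86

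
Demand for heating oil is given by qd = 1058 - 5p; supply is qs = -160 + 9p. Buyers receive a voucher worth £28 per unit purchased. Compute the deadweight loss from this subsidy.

Pre-subsidy: 1058 - 5p = -160 + 9p gives p* = 87, q* = 623.
With the rebate, buyers effectively pay pb = ps − 28, where ps is the price sellers receive.
Demand in terms of ps becomes qd = 1058 − 5(ps − 28) = 1198 - 5ps. Setting this equal to supply: 1198 - 5ps = -160 + 9ps, so ps = 97.
Buyers pay pb = 97 − 28 = 69; q' = -160 + 9·97 = 713.
The subsidy expands output by 713 − 623 = 90 past the efficient level; on those units the gap between marginal cost and willingness to pay runs from 0 up to 28.
DWL = ½ × 28 × 90 = 1260.

Deadweight loss = £1260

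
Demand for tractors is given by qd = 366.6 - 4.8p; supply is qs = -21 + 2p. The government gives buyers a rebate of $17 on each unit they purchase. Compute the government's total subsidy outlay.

Pre-subsidy: 366.6 - 4.8p = -21 + 2p gives p* = 57, q* = 93.
With the rebate, buyers effectively pay pb = ps − 17, where ps is the price sellers receive.
Demand in terms of ps becomes qd = 366.6 − 4.8(ps − 17) = 448.2 - 4.8ps. Setting this equal to supply: 448.2 - 4.8ps = -21 + 2ps, so ps = 69.
Buyers pay pb = 69 − 17 = 52; q' = -21 + 2·69 = 117.
Government outlay = subsidy × quantity = 17 × 117 = 1989.

Government cost = $1989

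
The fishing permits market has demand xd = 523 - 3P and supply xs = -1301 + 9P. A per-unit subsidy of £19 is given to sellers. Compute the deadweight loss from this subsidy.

Deadweight loss = £406.125

Pre-subsidy: 523 - 3P = -1301 + 9P gives P* = 152, x* = 67.
With the subsidy, sellers receive Ps = Pb + 19 for each unit, where Pb is the price buyers pay.
Supply in terms of Pb becomes xs = -1301 + 9(Pb + 19) = -1130 + 9Pb. Setting this equal to demand: 523 - 3Pb = -1130 + 9Pb, so Pb = 137.75.
Sellers receive Ps = 137.75 + 19 = 156.75; x' = 523 − 3·137.75 = 109.75.
The subsidy expands output by 109.75 − 67 = 42.75 past the efficient level; on those units the gap between marginal cost and willingness to pay runs from 0 up to 19.
DWL = ½ × 19 × 42.75 = 406.125.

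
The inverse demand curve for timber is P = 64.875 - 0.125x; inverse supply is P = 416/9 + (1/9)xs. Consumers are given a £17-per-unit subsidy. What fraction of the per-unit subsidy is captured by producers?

Producer share = 8/17

Pre-subsidy: 64.875 - 0.125x = 416/9 + (1/9)x gives x* = 79 and P* = 55.
With the rebate, buyers effectively pay Pb = Ps − 17, where Ps is the price sellers receive.
On the curves, Pb = 64.875 - 0.125x and Ps = 416/9 + (1/9)x; the wedge Ps − Pb = 17 gives 416/9 + (1/9)x − (64.875 - 0.125x) = 17, so x' = 151.
Then Pb = 64.875 − 0.125·151 = 46 and Ps = 416/9 + (1/9)·151 = 63.
Buyers' price falls by P* − Pb = 55 − 46 = 9; sellers' price rises by Ps − P* = 63 − 55 = 8.
So producers capture 8/17 = 8/17 of each unit of subsidy.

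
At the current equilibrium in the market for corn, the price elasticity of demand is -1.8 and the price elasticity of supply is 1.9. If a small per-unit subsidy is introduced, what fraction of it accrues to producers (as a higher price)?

Producer share = 18/37

For a small subsidy around the equilibrium, the benefit split depends on the relative slopes, which at a point are proportional to the elasticities.
Buyer share = εs/(εs + |εd|) = 1.9/(1.9 + 1.8) = 19/37; seller share = |εd|/(εs + |εd|) = 18/37.
So producers capture 18/37 of the subsidy.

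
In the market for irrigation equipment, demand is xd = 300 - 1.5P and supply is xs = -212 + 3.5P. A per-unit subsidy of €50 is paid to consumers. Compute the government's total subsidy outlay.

Government cost = €9945

Pre-subsidy: 300 - 1.5P = -212 + 3.5P gives P* = 102.4, x* = 146.4.
With the rebate, buyers effectively pay Pb = Ps − 50, where Ps is the price sellers receive.
Demand in terms of Ps becomes xd = 300 − 1.5(Ps − 50) = 375 - 1.5Ps. Setting this equal to supply: 375 - 1.5Ps = -212 + 3.5Ps, so Ps = 117.4.
Buyers pay Pb = 117.4 − 50 = 67.4; x' = -212 + 3.5·117.4 = 198.9.
Government outlay = subsidy × quantity = 50 × 198.9 = 9945.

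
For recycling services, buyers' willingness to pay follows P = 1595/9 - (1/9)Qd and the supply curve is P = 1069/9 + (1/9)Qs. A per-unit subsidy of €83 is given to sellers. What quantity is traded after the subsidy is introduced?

Q' = 636.5

Pre-subsidy: 1595/9 - (1/9)Q = 1069/9 + (1/9)Q gives Q* = 263 and P* = 148.
With the subsidy, sellers receive Ps = Pb + 83 for each unit, where Pb is the price buyers pay.
On the curves, Pb = 1595/9 - (1/9)Q and Ps = 1069/9 + (1/9)Q; the wedge Ps − Pb = 83 gives 1069/9 + (1/9)Q − (1595/9 - (1/9)Q) = 83, so Q' = 636.5.
Then Pb = 1595/9 − (1/9)·636.5 = 106.5 and Ps = 1069/9 + (1/9)·636.5 = 189.5.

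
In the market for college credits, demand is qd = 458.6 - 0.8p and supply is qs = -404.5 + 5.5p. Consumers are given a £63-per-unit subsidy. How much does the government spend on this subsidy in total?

Government cost = £24759

Pre-subsidy: 458.6 - 0.8p = -404.5 + 5.5p gives p* = 137, q* = 349.
With the rebate, buyers effectively pay pb = ps − 63, where ps is the price sellers receive.
Demand in terms of ps becomes qd = 458.6 − 0.8(ps − 63) = 509 - 0.8ps. Setting this equal to supply: 509 - 0.8ps = -404.5 + 5.5ps, so ps = 145.
Buyers pay pb = 145 − 63 = 82; q' = -404.5 + 5.5·145 = 393.
Government outlay = subsidy × quantity = 63 × 393 = 24759.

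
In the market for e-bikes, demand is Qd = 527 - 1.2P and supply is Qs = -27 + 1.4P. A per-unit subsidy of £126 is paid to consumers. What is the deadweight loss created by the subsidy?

Pre-subsidy: 527 - 1.2P = -27 + 1.4P gives P* = 2770/13, Q* = 3527/13.
With the rebate, buyers effectively pay Pb = Ps − 126, where Ps is the price sellers receive.
Demand in terms of Ps becomes Qd = 527 − 1.2(Ps − 126) = 678.2 - 1.2Ps. Setting this equal to supply: 678.2 - 1.2Ps = -27 + 1.4Ps, so Ps = 3526/13.
Buyers pay Pb = 3526/13 − 126 = 1888/13; Q' = -27 + 1.4·(3526/13) = 22927/65.
The subsidy expands output by 22927/65 − 3527/13 = 5292/65 past the efficient level; on those units the gap between marginal cost and willingness to pay runs from 0 up to 126.
DWL = ½ × 126 × 5292/65 = 333396/65.

Deadweight loss = 333396/65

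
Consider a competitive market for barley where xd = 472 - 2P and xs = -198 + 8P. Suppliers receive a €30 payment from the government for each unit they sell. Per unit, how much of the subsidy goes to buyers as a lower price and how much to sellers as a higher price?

Buyers gain €24 per unit; sellers gain €6 per unit

Pre-subsidy: 472 - 2P = -198 + 8P gives P* = 67, x* = 338.
With the subsidy, sellers receive Ps = Pb + 30 for each unit, where Pb is the price buyers pay.
Supply in terms of Pb becomes xs = -198 + 8(Pb + 30) = 42 + 8Pb. Setting this equal to demand: 472 - 2Pb = 42 + 8Pb, so Pb = 43.
Sellers receive Ps = 43 + 30 = 73; x' = 472 − 2·43 = 386.
Buyers' price falls by P* − Pb = 67 − 43 = 24; sellers' price rises by Ps − P* = 73 − 67 = 6.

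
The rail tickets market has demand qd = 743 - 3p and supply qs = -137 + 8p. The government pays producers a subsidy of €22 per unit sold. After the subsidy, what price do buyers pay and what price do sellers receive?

Buyers pay €64; sellers receive €86

Pre-subsidy: 743 - 3p = -137 + 8p gives p* = 80, q* = 503.
With the subsidy, sellers receive ps = pb + 22 for each unit, where pb is the price buyers pay.
Supply in terms of pb becomes qs = -137 + 8(pb + 22) = 39 + 8pb. Setting this equal to demand: 743 - 3pb = 39 + 8pb, so pb = 64.
Sellers receive ps = 64 + 22 = 86; q' = 743 − 3·64 = 551.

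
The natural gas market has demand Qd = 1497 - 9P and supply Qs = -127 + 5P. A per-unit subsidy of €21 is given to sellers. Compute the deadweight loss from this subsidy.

Pre-subsidy: 1497 - 9P = -127 + 5P gives P* = 116, Q* = 453.
With the subsidy, sellers receive Ps = Pb + 21 for each unit, where Pb is the price buyers pay.
Supply in terms of Pb becomes Qs = -127 + 5(Pb + 21) = -22 + 5Pb. Setting this equal to demand: 1497 - 9Pb = -22 + 5Pb, so Pb = 108.5.
Sellers receive Ps = 108.5 + 21 = 129.5; Q' = 1497 − 9·108.5 = 520.5.
The subsidy expands output by 520.5 − 453 = 67.5 past the efficient level; on those units the gap between marginal cost and willingness to pay runs from 0 up to 21.
DWL = ½ × 21 × 67.5 = 708.75.

Deadweight loss = €708.75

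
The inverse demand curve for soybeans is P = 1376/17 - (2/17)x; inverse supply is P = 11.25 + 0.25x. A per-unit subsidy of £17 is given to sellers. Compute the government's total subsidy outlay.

Pre-subsidy: 1376/17 - (2/17)x = 11.25 + 0.25x gives x* = 189.56 and P* = 58.64.
With the subsidy, sellers receive Ps = Pb + 17 for each unit, where Pb is the price buyers pay.
On the curves, Pb = 1376/17 - (2/17)x and Ps = 11.25 + 0.25x; the wedge Ps − Pb = 17 gives 11.25 + 0.25x − (1376/17 - (2/17)x) = 17, so x' = 235.8.
Then Pb = 1376/17 − (2/17)·235.8 = 53.2 and Ps = 11.25 + 0.25·235.8 = 70.2.
Government outlay = subsidy × quantity = 17 × 235.8 = 4008.6.

Government cost = £4008.6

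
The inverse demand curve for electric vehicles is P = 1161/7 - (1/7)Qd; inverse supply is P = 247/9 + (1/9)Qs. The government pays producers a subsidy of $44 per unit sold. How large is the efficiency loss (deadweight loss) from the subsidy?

Deadweight loss = $3811.5

Pre-subsidy: 1161/7 - (1/7)Q = 247/9 + (1/9)Q gives Q* = 545 and P* = 88.
With the subsidy, sellers receive Ps = Pb + 44 for each unit, where Pb is the price buyers pay.
On the curves, Pb = 1161/7 - (1/7)Q and Ps = 247/9 + (1/9)Q; the wedge Ps − Pb = 44 gives 247/9 + (1/9)Q − (1161/7 - (1/7)Q) = 44, so Q' = 718.25.
Then Pb = 1161/7 − (1/7)·718.25 = 63.25 and Ps = 247/9 + (1/9)·718.25 = 107.25.
The subsidy expands output by 718.25 − 545 = 173.25 past the efficient level; on those units the gap between marginal cost and willingness to pay runs from 0 up to 44.
DWL = ½ × 44 × 173.25 = 3811.5.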